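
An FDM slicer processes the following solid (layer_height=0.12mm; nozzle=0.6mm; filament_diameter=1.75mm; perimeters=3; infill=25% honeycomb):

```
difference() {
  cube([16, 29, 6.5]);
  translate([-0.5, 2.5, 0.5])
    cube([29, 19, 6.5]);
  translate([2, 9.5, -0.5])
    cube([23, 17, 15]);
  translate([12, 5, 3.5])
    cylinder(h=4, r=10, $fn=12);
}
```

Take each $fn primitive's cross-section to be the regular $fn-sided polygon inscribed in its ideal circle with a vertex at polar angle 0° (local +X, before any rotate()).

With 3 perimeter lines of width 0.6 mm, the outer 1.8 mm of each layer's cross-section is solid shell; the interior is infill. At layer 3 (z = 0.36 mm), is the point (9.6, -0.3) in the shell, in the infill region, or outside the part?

outside

At z = 0.36 mm: the cube is present — its section is the full 16×29 rectangle; the cube at (-0.5, 2.5) does not reach this height (z outside [0.5, 7]); the cube at (2, 9.5) is present — its section is the full 23×17 rectangle; the cylinder at (12, 5) is not intersected at this z (z outside [3.5, 7.5]); Subtracting the remaining from the first: starting from the 16×29 cube, the 23×17 cube at (2, 9.5) partially overlaps it — only the 238.00 mm² overlap (of its 391.00 mm²) is removed, clipping the outline — 1 connected region. Overall, the cross-section is a single solid region. The nearest boundary edge runs (16.00, 0.00)→(0.00, 0.00); distance from the point to it = 0.30 mm. The point is not inside any of the regions above, so it lies outside the cross-section (0.30 mm from the nearest boundary).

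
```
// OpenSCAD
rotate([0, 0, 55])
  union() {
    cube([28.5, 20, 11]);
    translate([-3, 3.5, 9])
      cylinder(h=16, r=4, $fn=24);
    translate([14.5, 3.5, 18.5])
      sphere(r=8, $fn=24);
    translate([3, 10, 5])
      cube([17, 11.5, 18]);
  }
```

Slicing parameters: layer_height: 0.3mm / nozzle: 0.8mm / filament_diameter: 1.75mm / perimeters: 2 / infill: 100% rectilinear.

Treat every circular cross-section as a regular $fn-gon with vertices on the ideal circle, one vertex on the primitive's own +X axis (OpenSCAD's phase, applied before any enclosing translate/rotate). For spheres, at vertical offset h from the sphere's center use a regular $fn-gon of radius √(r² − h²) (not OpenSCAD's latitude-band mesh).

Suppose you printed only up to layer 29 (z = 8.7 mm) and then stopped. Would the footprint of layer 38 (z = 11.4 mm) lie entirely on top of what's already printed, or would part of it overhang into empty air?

part overhangs

Compare the two slices. At z = 8.7: the cube (footprint 28.5×20) is included at this height (area 570.00 mm²); the cylinder at (-3, 3.5) does not reach this height (z outside [9, 25]); the sphere at (14.5, 3.5) does not reach this height (|z−center|=9.800 > r=8); the 17×11.5 cube at (3, 10) contributes its full rectangle (area 195.50 mm²); Merging all regions: the regions partially overlap — summed areas 765.50 mm² minus the doubly-counted overlap 170.00 mm² gives 595.50 mm² — area = 595.50 mm²; (whole slice rotated 55° about Z — lengths, areas and connectivity unchanged). At z = 11.4: the cube is absent (z outside [0, 11]); the cylinder at (-3, 3.5): section is a regular 24-gon, circumradius r=4 (area = (24/2)·4.000²·sin(360°/24) = 49.69 mm²); the sphere at (14.5, 3.5): section is a regular 24-gon, circumradius = √(r²−h²) = √(8²−7.1²) = 3.686 (area = (24/2)·3.686²·sin(360°/24) = 42.21 mm²); the cube at (3, 10) (footprint 17×11.5) is included at this height (area 195.50 mm²); Taking the union: the 3 present regions are separate (no shared area or edge), so areas and boundary lengths simply add and each stays a separate island — area = 287.40 mm²; (whole slice rotated 55° about Z — lengths, areas and connectivity unchanged). Checking containment: at z = 11.4 the cross-section extends beyond the z = 8.7 cross-section by about 46.45 mm².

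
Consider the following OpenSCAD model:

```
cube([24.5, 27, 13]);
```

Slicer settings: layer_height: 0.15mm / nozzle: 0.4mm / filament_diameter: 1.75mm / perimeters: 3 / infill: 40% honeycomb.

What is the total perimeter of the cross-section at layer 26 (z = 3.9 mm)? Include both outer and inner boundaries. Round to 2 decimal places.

At z = 3.9 mm: the cube (footprint 24.5×27) is included at this height (perimeter 103.00 mm). Overall, the cross-section is a single solid region. Total boundary length (outer) = 103.00 mm.

103.00 mm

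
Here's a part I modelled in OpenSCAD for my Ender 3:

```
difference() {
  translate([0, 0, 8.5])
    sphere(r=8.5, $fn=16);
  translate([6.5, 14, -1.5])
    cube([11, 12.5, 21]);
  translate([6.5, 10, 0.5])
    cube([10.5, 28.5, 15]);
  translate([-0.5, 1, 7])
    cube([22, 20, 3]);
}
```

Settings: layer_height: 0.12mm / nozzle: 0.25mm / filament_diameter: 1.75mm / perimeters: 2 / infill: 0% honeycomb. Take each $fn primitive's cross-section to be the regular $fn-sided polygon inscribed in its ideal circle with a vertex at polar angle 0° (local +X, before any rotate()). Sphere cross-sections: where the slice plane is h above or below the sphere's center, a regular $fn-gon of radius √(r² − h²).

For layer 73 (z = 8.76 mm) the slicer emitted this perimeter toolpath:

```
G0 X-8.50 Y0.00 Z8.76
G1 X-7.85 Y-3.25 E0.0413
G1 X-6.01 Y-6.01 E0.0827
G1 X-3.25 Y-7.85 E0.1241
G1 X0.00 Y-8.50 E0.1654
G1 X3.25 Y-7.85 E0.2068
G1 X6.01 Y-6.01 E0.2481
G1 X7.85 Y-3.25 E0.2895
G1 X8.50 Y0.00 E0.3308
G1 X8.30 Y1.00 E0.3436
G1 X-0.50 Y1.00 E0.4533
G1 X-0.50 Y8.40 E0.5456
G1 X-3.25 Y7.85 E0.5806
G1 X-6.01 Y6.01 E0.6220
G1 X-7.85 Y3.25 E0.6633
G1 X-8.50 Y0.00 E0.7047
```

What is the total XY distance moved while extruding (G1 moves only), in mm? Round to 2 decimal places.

Sum the Euclidean lengths of each G1 segment: total = 56.50 mm.

56.50 mm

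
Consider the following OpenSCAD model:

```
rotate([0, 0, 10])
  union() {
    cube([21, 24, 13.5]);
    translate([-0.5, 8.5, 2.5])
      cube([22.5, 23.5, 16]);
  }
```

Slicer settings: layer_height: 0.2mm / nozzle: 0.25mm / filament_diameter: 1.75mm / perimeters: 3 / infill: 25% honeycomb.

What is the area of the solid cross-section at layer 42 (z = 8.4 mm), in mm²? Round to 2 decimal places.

At z = 8.4 mm: the cube (footprint 21×24) is included at this height (area 504.00 mm²); the 22.5×23.5 cube at (-0.5, 8.5) contributes its full rectangle (area 528.75 mm²); Taking the union: the regions partially overlap — summed areas 1032.75 mm² minus the doubly-counted overlap 325.50 mm² gives 707.25 mm² — area = 707.25 mm²; (rotated 10° about Z; rotation is an isometry so areas/perimeters/island counts are preserved). Overall, the cross-section is a single solid region. Net area = 707.25 mm².

707.25 mm²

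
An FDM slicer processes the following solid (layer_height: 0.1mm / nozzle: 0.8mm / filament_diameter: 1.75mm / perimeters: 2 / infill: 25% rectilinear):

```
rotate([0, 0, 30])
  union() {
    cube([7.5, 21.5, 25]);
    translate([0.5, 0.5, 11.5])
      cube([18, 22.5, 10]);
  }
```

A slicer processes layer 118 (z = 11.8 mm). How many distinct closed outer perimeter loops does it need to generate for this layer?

1

At z = 11.8 mm: the cube is present — its section is the full 7.5×21.5 rectangle; the cube at (0.5, 0.5) is present — its section is the full 18×22.5 rectangle; Combining (union): the regions partially overlap (shared area 147.00 mm²), so overlapping operands fuse into one piece — 1 connected region; (rotated 30° about Z; rotation is an isometry so areas/perimeters/island counts are preserved). The result has 1 disconnected region.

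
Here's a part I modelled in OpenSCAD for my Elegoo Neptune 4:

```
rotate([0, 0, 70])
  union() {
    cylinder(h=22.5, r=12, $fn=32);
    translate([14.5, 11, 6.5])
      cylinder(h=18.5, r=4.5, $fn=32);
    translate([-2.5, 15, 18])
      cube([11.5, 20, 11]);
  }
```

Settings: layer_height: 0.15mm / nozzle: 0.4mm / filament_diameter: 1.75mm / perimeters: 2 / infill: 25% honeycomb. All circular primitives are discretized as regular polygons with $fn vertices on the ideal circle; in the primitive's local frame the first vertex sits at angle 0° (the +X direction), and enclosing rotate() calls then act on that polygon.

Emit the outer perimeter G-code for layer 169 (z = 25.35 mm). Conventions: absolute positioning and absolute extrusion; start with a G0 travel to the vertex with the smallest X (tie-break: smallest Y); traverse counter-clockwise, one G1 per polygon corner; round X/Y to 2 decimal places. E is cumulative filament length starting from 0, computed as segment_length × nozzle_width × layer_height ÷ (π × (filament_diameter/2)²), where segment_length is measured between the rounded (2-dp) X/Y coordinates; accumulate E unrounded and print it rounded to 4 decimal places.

G0 X-33.74 Y9.62 Z25.35
G1 X-14.95 Y2.78 E0.4988
G1 X-11.02 Y13.59 E0.7857
G1 X-29.81 Y20.43 E1.2845
G1 X-33.74 Y9.62 E1.5715

At z = 25.35 mm: the cylinder does not reach this height (z outside [0, 22.5]); the cylinder at (14.5, 11) is not intersected at this z (z outside [6.5, 25]); the 11.5×20 cube at (-2.5, 15) contributes its full rectangle; Taking the union: only the 11.5×20 cube at (-2.5, 15) is present, so the union is just that shape — 1 connected region; (whole slice rotated 70° about Z — lengths, areas and connectivity unchanged). The outline is a single polygon with 4 vertices. Extrusion per mm of travel: 0.4 × 0.15 / (π × 0.875²) = 0.024945. Accumulating E over each segment gives final E = 1.5715.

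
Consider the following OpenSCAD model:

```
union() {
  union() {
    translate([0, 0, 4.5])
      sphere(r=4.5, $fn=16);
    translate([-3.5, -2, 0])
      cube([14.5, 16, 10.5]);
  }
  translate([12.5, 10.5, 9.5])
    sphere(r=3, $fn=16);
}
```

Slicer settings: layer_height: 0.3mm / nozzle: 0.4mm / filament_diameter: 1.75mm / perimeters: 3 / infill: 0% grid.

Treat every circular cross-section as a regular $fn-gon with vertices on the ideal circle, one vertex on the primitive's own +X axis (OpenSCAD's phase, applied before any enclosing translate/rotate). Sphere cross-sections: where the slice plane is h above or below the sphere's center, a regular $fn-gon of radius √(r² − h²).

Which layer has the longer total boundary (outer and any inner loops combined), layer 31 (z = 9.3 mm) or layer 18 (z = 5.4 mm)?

layer 31 (z = 9.3 mm)

Layer 31 (z = 9.3): the sphere does not reach this height (|z−center|=4.800 > r=4.5); the cube at (-3.5, -2) (footprint 14.5×16) is included at this height (perimeter 61.00 mm); Taking the union: only the 14.5×16 cube at (-3.5, -2) is present, so the union is just that shape — boundary = 61.00 mm; the r=3 sphere at (12.5, 10.5) contributes a regular 16-gon of circumradius √(3²−0.2²) = 2.993 (perimeter = 2·16·2.993·sin(180°/16) = 18.69 mm); Combining (union): the regions partially overlap (shared area 5.24 mm²), so the edge portions inside another operand are dropped and the merged outline is re-measured after clipping — boundary = 68.47 mm. So its perimeter = 68.47 mm. Layer 18 (z = 5.4): the r=4.5 sphere contributes a regular 16-gon of circumradius √(4.5²−0.9²) = 4.409 (perimeter = 2·16·4.409·sin(180°/16) = 27.53 mm); the cube at (-3.5, -2) (footprint 14.5×16) is included at this height (perimeter 61.00 mm); Merging all regions: the regions partially overlap (shared area 43.66 mm²), so the edge portions inside another operand are dropped and the merged outline is re-measured after clipping — boundary = 63.51 mm; the sphere at (12.5, 10.5) is absent (|z−center|=4.100 > r=3); Combining (union): only the result so far is present, so the union is just that shape — boundary = 63.51 mm. So its perimeter = 63.51 mm. Layer 31 is larger (68.47 vs 63.51 mm).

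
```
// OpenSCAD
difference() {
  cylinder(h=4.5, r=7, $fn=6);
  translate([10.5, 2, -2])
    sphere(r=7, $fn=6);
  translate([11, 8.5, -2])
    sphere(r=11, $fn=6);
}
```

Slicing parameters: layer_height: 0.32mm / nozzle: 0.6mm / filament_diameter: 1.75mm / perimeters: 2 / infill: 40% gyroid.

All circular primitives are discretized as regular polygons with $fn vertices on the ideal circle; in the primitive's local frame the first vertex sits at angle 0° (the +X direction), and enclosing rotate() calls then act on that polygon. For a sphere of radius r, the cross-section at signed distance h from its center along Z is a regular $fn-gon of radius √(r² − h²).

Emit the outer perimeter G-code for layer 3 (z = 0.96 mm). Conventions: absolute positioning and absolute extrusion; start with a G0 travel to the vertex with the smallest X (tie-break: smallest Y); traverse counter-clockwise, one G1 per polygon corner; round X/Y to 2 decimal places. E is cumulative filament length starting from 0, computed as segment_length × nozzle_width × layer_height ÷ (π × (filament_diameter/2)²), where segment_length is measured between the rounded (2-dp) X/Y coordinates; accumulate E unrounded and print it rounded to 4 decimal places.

G0 X-7.00 Y0.00 Z0.96
G1 X-3.50 Y-6.06 E0.5586
G1 X3.50 Y-6.06 E1.1174
G1 X6.16 Y-1.46 E1.5416
G1 X4.16 Y2.00 E1.8606
G1 X1.81 Y6.06 E2.2350
G1 X-3.50 Y6.06 E2.6589
G1 X-7.00 Y0.00 E3.2175

At z = 0.96 mm: the r=7 cylinder contributes a regular 6-gon of circumradius 7; the r=7 sphere at (10.5, 2) contributes a regular 6-gon of circumradius √(7²−2.96²) = 6.343; the sphere at (11, 8.5): section is a regular 6-gon, circumradius = √(r²−h²) = √(11²−2.96²) = 10.594; Subtracting the remaining from the first: starting from the r=7 cylinder, the r=7 sphere at (10.5, 2) partially overlaps it — only the 5.85 mm² overlap (of its 104.54 mm²) is removed, clipping the outline; the r=11 sphere at (11, 8.5) partially overlaps it — only the 5.62 mm² overlap (of its 291.60 mm²) is removed, clipping the outline — 1 connected region. The outline is a single polygon with 7 vertices. Extrusion per mm of travel: 0.6 × 0.32 / (π × 0.875²) = 0.079824. Accumulating E over each segment gives final E = 3.2175.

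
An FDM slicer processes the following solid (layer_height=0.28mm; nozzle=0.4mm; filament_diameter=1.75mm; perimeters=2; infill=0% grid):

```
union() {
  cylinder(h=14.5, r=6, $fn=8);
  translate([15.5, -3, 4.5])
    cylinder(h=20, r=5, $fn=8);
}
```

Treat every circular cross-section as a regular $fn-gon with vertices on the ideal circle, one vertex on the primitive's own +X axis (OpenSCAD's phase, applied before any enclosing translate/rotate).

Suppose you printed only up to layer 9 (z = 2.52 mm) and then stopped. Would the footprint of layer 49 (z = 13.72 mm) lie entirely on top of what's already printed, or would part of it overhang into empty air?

part overhangs

Compare the two slices. At z = 2.52: the cylinder: section is a regular 8-gon, circumradius r=6 (area = (8/2)·6.000²·sin(360°/8) = 101.82 mm²); the cylinder at (15.5, -3) is not intersected at this z (z outside [4.5, 24.5]); Merging all regions: only the r=6 cylinder is present, so the union is just that shape — area = 101.82 mm². At z = 13.72: the r=6 cylinder contributes a regular 8-gon of circumradius 6 (area = (8/2)·6.000²·sin(360°/8) = 101.82 mm²); the r=5 cylinder at (15.5, -3) contributes a regular 8-gon of circumradius 5 (area = (8/2)·5.000²·sin(360°/8) = 70.71 mm²); Merging all regions: the 2 present regions are separate (no shared area or edge), so areas and boundary lengths simply add and each stays a separate island — area = 172.53 mm². Checking containment: at z = 13.72 the cross-section extends beyond the z = 2.52 cross-section by about 70.71 mm².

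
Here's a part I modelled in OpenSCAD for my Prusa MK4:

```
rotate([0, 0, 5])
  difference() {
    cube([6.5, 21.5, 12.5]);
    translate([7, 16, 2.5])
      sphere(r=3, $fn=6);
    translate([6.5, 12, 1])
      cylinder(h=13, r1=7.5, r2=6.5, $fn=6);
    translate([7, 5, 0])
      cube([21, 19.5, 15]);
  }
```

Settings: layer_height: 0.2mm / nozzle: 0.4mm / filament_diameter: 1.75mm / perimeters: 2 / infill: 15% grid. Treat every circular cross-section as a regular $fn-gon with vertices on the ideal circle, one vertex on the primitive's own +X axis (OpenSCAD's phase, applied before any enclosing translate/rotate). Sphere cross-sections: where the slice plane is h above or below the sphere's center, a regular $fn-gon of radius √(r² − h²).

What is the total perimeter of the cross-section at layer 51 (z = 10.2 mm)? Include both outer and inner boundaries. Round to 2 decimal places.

62.43 mm

At z = 10.2 mm: the cube is present — its section is the full 6.5×21.5 rectangle (perimeter 56.00 mm); the sphere at (7, 16) does not reach this height (|z−center|=7.700 > r=3); the cone at (6.5, 12) (r1=7.5→r2=6.5) has section circumradius 6.792 here — a regular 6-gon (perimeter = 2·6·6.792·sin(180°/6) = 40.75 mm); the cube at (7, 5) is present — its section is the full 21×19.5 rectangle (perimeter 81.00 mm); Taking the first minus the rest: starting from the 6.5×21.5 cube, the cone at (6.5, 12) partially overlaps it — only the 59.78 mm² overlap (of its 119.86 mm²) is removed, clipping the outline; the 21×19.5 cube at (7, 5) misses the remaining region (no effect) — boundary = 62.43 mm; (rotated 5° about Z; rotation is an isometry so areas/perimeters/island counts are preserved). Overall, the cross-section has 2 separate islands. Total boundary length (outer) = 62.43 mm.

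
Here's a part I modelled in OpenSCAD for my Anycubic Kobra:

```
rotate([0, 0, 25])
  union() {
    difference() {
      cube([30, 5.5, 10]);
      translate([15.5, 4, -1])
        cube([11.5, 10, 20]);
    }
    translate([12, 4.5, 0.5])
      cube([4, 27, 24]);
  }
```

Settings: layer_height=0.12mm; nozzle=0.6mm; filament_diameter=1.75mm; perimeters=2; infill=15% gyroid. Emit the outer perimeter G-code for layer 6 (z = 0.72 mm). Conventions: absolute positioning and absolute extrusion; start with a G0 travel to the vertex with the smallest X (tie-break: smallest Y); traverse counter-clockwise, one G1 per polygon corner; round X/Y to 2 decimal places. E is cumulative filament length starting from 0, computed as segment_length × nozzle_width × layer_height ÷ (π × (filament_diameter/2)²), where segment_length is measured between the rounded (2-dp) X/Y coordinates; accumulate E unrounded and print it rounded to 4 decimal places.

G0 X-2.44 Y33.62 Z0.72
G1 X8.55 Y10.06 E0.7782
G1 X-2.32 Y4.98 E1.1374
G1 X0.00 Y0.00 E1.3018
G1 X27.19 Y12.68 E2.1999
G1 X24.86 Y17.66 E2.3645
G1 X22.15 Y16.40 E2.4539
G1 X22.78 Y15.04 E2.4988
G1 X12.36 Y10.18 E2.8430
G1 X12.15 Y10.63 E2.8578
G1 X12.60 Y10.84 E2.8727
G1 X1.19 Y35.31 E3.6809
G1 X-2.44 Y33.62 E3.8008

At z = 0.72 mm: the cube (footprint 30×5.5) is included at this height; the cube at (15.5, 4) is present — its section is the full 11.5×10 rectangle; After the difference (first − rest): starting from the 30×5.5 cube, the 11.5×10 cube at (15.5, 4) partially overlaps it — only the 17.25 mm² overlap (of its 115.00 mm²) is removed, clipping the outline — 1 connected region; the cube at (12, 4.5) (footprint 4×27) is included at this height; Combining (union): the regions partially overlap (shared area 3.50 mm²), so overlapping operands fuse into one piece — 1 connected region; (whole slice rotated 25° about Z — lengths, areas and connectivity unchanged). The outline is a single polygon with 12 vertices. Extrusion per mm of travel: 0.6 × 0.12 / (π × 0.875²) = 0.029934. Accumulating E over each segment gives final E = 3.8008.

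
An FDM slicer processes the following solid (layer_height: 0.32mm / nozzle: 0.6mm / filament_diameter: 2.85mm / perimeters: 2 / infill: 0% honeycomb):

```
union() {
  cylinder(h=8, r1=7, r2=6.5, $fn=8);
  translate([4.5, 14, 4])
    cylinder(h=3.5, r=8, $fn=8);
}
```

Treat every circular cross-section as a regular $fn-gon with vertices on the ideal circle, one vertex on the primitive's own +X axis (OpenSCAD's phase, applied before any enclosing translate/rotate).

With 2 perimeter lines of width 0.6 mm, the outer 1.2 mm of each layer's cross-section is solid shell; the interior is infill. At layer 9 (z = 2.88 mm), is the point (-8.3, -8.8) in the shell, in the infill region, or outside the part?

At z = 2.88 mm: the cone contributes a regular 8-gon of circumradius 6.820 (interpolated between r1=7 and r2=6.5 at t=0.360); the cylinder at (4.5, 14) is not intersected at this z (z outside [4, 7.5]); Taking the union: only the cone is present, so the union is just that shape — 1 connected region. Overall, the cross-section is a single solid region. The nearest boundary edge runs (-6.82, 0.00)→(-4.82, -4.82); distance from the point to it = 5.28 mm. The point is not inside any of the regions above, so it lies outside the cross-section (5.28 mm from the nearest boundary).

outside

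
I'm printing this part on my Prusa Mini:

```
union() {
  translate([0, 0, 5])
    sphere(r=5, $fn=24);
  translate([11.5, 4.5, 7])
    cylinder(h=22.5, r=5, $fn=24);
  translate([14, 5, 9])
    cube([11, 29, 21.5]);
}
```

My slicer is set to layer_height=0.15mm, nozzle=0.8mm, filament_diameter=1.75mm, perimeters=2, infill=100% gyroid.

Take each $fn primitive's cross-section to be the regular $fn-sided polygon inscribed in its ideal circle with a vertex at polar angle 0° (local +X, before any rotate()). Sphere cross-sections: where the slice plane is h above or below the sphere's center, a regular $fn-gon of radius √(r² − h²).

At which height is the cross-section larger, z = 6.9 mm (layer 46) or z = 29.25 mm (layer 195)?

layer 195 (z = 29.25 mm)

Layer 46 (z = 6.9): the sphere: section is a regular 24-gon, circumradius = √(r²−h²) = √(5²−1.9²) = 4.625 (area = (24/2)·4.625²·sin(360°/24) = 66.43 mm²); the cylinder at (11.5, 4.5) is not intersected at this z (z outside [7, 29.5]); the cube at (14, 5) is absent (z outside [9, 30.5]); Merging all regions: only the r=5 sphere is present, so the union is just that shape — area = 66.43 mm². So its area = 66.43 mm². Layer 195 (z = 29.25): the sphere is not intersected at this z (|z−center|=24.250 > r=5); the r=5 cylinder at (11.5, 4.5) contributes a regular 24-gon of circumradius 5 (area = (24/2)·5.000²·sin(360°/24) = 77.65 mm²); the 11×29 cube at (14, 5) contributes its full rectangle (area 319.00 mm²); Merging all regions: the regions partially overlap — summed areas 396.65 mm² minus the doubly-counted overlap 6.29 mm² gives 390.35 mm² — area = 390.35 mm². So its area = 390.35 mm². Layer 195 is larger (390.35 vs 66.43 mm²).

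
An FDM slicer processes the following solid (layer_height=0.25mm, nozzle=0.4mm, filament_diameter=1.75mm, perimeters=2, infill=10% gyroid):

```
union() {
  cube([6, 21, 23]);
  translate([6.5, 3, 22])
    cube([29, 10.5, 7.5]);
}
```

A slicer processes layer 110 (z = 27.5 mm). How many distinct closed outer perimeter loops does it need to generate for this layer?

At z = 27.5 mm: the cube does not reach this height (z outside [0, 23]); the 29×10.5 cube at (6.5, 3) contributes its full rectangle; Merging all regions: only the 29×10.5 cube at (6.5, 3) is present, so the union is just that shape — 1 connected region. The result has 1 disconnected region.

1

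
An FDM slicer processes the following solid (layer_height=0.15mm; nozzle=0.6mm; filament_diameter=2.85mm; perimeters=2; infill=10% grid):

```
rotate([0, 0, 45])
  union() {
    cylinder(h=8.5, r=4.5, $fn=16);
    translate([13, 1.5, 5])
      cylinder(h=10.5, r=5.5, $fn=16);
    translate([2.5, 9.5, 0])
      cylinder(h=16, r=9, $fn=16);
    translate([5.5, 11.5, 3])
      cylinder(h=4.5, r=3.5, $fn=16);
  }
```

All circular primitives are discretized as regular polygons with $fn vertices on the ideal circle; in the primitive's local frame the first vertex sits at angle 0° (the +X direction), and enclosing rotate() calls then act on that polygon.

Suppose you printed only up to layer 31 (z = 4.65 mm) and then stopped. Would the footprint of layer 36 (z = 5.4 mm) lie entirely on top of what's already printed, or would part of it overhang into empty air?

part overhangs

Compare the two slices. At z = 4.65: the r=4.5 cylinder contributes a regular 16-gon of circumradius 4.5 (area = (16/2)·4.500²·sin(360°/16) = 61.99 mm²); the cylinder at (13, 1.5) does not reach this height (z outside [5, 15.5]); the r=9 cylinder at (2.5, 9.5) contributes a regular 16-gon of circumradius 9 (area = (16/2)·9.000²·sin(360°/16) = 247.98 mm²); the cylinder at (5.5, 11.5): section is a regular 16-gon, circumradius r=3.5 (area = (16/2)·3.500²·sin(360°/16) = 37.50 mm²); Combining (union): the regions partially overlap — summed areas 347.48 mm² minus the doubly-counted overlap 57.32 mm² gives 290.15 mm² — area = 290.15 mm²; (rotated 45° about Z; rotation is an isometry so areas/perimeters/island counts are preserved). At z = 5.4: the r=4.5 cylinder contributes a regular 16-gon of circumradius 4.5 (area = (16/2)·4.500²·sin(360°/16) = 61.99 mm²); the r=5.5 cylinder at (13, 1.5) contributes a regular 16-gon of circumradius 5.5 (area = (16/2)·5.500²·sin(360°/16) = 92.61 mm²); the r=9 cylinder at (2.5, 9.5) gives a regular 16-gon of circumradius 9 (constant along its height) (area = (16/2)·9.000²·sin(360°/16) = 247.98 mm²); the r=3.5 cylinder at (5.5, 11.5) gives a regular 16-gon of circumradius 3.5 (constant along its height) (area = (16/2)·3.500²·sin(360°/16) = 37.50 mm²); Combining (union): the regions partially overlap — summed areas 440.09 mm² minus the doubly-counted overlap 61.37 mm² gives 378.72 mm² — area = 378.72 mm²; (whole slice rotated 45° about Z — lengths, areas and connectivity unchanged). Checking containment: at z = 5.4 the cross-section extends beyond the z = 4.65 cross-section by about 88.56 mm².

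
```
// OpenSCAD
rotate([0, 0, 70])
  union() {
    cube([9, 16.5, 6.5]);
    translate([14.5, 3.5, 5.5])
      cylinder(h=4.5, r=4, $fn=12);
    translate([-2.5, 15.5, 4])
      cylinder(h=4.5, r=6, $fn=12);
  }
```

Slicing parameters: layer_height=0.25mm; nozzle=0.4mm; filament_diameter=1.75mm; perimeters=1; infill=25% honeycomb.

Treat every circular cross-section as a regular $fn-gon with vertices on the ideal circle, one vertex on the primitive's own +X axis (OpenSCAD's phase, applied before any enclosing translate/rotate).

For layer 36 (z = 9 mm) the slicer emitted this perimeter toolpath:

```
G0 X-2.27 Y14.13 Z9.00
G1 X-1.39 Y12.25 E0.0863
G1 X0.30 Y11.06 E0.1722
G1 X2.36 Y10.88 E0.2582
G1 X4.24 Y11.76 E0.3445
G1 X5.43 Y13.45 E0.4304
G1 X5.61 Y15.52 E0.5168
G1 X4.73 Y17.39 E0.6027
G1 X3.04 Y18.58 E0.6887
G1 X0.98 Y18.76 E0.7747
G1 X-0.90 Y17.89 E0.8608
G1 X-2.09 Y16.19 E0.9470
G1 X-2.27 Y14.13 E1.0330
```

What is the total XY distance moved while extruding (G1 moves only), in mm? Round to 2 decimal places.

Sum the Euclidean lengths of each G1 segment: total = 24.85 mm.

24.85 mm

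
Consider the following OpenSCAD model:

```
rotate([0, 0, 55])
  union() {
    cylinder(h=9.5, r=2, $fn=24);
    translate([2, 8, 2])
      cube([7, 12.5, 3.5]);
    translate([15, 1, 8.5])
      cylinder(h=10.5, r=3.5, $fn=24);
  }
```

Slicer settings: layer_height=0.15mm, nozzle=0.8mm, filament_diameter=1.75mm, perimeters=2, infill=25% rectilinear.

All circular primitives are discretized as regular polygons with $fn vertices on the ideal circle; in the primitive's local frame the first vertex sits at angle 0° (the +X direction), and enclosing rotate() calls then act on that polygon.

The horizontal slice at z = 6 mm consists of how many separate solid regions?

1

At z = 6 mm: the r=2 cylinder gives a regular 24-gon of circumradius 2 (constant along its height); the cube at (2, 8) is absent (z outside [2, 5.5]); the cylinder at (15, 1) is absent (z outside [8.5, 19]); Taking the union: only the r=2 cylinder is present, so the union is just that shape — 1 connected region; (rotated 55° about Z; rotation is an isometry so areas/perimeters/island counts are preserved). The result has 1 disconnected region.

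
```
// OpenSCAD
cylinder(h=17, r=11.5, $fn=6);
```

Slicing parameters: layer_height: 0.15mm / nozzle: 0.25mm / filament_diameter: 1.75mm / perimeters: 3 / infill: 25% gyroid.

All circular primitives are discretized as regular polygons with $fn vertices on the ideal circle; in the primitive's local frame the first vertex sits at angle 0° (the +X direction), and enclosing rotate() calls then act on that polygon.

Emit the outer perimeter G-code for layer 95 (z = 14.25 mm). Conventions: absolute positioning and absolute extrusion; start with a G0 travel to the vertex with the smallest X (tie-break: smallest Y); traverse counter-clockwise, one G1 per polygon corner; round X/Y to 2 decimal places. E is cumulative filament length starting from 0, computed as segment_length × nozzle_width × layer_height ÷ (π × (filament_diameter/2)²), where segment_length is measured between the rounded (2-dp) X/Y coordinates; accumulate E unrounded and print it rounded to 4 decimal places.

G0 X-11.50 Y0.00 Z14.25
G1 X-5.75 Y-9.96 E0.1793
G1 X5.75 Y-9.96 E0.3586
G1 X11.50 Y0.00 E0.5379
G1 X5.75 Y9.96 E0.7172
G1 X-5.75 Y9.96 E0.8965
G1 X-11.50 Y0.00 E1.0758

At z = 14.25 mm: the cylinder: section is a regular 6-gon, circumradius r=11.5. The outline is a single polygon with 6 vertices. Extrusion per mm of travel: 0.25 × 0.15 / (π × 0.875²) = 0.015591. Accumulating E over each segment gives final E = 1.0758.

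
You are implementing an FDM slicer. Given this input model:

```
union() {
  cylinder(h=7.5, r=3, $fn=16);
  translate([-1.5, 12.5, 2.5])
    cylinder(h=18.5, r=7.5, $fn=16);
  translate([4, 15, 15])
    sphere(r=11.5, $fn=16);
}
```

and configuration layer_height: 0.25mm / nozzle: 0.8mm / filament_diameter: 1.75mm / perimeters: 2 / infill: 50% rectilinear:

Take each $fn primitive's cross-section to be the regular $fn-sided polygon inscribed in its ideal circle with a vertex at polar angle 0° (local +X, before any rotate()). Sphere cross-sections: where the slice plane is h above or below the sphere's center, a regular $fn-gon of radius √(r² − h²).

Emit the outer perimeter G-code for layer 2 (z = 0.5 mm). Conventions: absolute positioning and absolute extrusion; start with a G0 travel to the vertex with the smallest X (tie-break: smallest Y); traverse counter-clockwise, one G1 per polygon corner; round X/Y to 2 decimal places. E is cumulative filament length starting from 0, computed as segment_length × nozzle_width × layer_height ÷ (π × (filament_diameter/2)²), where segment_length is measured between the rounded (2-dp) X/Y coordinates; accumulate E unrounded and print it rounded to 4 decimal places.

At z = 0.5 mm: the cylinder: section is a regular 16-gon, circumradius r=3; the cylinder at (-1.5, 12.5) is not intersected at this z (z outside [2.5, 21]); the sphere at (4, 15) is absent (|z−center|=14.500 > r=11.5); Merging all regions: only the r=3 cylinder is present, so the union is just that shape — 1 connected region. The outline is a single polygon with 16 vertices. Extrusion per mm of travel: 0.8 × 0.25 / (π × 0.875²) = 0.083150. Accumulating E over each segment gives final E = 1.5569.

G0 X-3.00 Y0.00 Z0.50
G1 X-2.77 Y-1.15 E0.0975
G1 X-2.12 Y-2.12 E0.1946
G1 X-1.15 Y-2.77 E0.2917
G1 X0.00 Y-3.00 E0.3892
G1 X1.15 Y-2.77 E0.4867
G1 X2.12 Y-2.12 E0.5838
G1 X2.77 Y-1.15 E0.6809
G1 X3.00 Y0.00 E0.7784
G1 X2.77 Y1.15 E0.8759
G1 X2.12 Y2.12 E0.9730
G1 X1.15 Y2.77 E1.0701
G1 X0.00 Y3.00 E1.1676
G1 X-1.15 Y2.77 E1.2652
G1 X-2.12 Y2.12 E1.3622
G1 X-2.77 Y1.15 E1.4593
G1 X-3.00 Y0.00 E1.5569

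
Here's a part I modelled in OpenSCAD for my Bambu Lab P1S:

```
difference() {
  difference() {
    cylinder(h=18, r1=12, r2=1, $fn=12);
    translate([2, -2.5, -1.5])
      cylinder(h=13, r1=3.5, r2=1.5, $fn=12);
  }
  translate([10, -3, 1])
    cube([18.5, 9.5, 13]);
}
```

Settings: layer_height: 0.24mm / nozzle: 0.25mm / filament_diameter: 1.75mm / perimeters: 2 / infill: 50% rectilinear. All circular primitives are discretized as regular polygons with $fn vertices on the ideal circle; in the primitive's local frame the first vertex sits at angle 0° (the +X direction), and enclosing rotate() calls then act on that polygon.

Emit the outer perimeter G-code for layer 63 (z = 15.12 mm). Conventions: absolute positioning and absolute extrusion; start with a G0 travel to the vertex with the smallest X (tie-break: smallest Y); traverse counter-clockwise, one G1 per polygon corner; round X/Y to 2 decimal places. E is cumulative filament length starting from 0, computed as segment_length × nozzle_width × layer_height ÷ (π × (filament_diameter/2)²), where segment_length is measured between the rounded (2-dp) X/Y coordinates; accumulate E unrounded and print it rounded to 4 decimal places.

G0 X-2.76 Y0.00 Z15.12
G1 X-2.39 Y-1.38 E0.0356
G1 X-1.38 Y-2.39 E0.0713
G1 X0.00 Y-2.76 E0.1069
G1 X1.38 Y-2.39 E0.1426
G1 X2.39 Y-1.38 E0.1782
G1 X2.76 Y0.00 E0.2138
G1 X2.39 Y1.38 E0.2495
G1 X1.38 Y2.39 E0.2851
G1 X0.00 Y2.76 E0.3207
G1 X-1.38 Y2.39 E0.3564
G1 X-2.39 Y1.38 E0.3920
G1 X-2.76 Y0.00 E0.4276

At z = 15.12 mm: the cone (r1=12→r2=1) has section circumradius 2.760 here — a regular 12-gon; the cone at (2, -2.5) is not intersected at this z (z outside [-1.5, 11.5]); Subtracting the remaining from the first: none of the subtracted shapes is present at this height, so the cone is unchanged — 1 connected region; the cube at (10, -3) is absent (z outside [1, 14]); Taking the first minus the rest: none of the subtracted shapes is present at this height, so the result so far is unchanged — 1 connected region. The outline is a single polygon with 12 vertices. Extrusion per mm of travel: 0.25 × 0.24 / (π × 0.875²) = 0.024945. Accumulating E over each segment gives final E = 0.4276.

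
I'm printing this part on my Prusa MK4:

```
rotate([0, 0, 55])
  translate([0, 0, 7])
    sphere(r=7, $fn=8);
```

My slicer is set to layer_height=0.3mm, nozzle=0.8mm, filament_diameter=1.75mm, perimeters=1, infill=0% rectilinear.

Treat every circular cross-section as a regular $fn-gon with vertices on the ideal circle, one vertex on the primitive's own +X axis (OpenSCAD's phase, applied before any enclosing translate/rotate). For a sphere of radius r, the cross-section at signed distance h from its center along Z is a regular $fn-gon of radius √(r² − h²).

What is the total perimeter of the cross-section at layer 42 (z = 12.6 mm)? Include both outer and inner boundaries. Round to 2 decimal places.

At z = 12.6 mm: the sphere: section is a regular 8-gon, circumradius = √(r²−h²) = √(7²−5.6²) = 4.200 (perimeter = 2·8·4.200·sin(180°/8) = 25.72 mm); (whole slice rotated 55° about Z — lengths, areas and connectivity unchanged). Overall, the cross-section is a single solid region. Total boundary length (outer) = 25.72 mm.

25.72 mm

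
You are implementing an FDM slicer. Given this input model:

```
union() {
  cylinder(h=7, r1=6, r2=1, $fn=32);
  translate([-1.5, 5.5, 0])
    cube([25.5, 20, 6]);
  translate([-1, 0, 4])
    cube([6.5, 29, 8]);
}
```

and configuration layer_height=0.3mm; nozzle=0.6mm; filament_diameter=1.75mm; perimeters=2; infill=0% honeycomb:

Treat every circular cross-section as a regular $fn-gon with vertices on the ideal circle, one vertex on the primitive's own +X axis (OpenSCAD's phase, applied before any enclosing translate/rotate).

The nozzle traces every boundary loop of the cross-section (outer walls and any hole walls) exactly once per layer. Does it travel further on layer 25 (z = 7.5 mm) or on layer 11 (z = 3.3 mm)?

layer 11 (z = 3.3 mm)

Layer 25 (z = 7.5): the cone is absent (z outside [0, 7]); the cube at (-1.5, 5.5) does not reach this height (z outside [0, 6]); the 6.5×29 cube at (-1, 0) contributes its full rectangle (perimeter 71.00 mm); Merging all regions: only the 6.5×29 cube at (-1, 0) is present, so the union is just that shape — boundary = 71.00 mm. So its perimeter = 71.00 mm. Layer 11 (z = 3.3): the cone contributes a regular 32-gon of circumradius 3.643 (interpolated between r1=6 and r2=1 at t=0.471) (perimeter = 2·32·3.643·sin(180°/32) = 22.85 mm); the cube at (-1.5, 5.5) is present — its section is the full 25.5×20 rectangle (perimeter 91.00 mm); the cube at (-1, 0) is absent (z outside [4, 12]); Combining (union): the 2 present regions are separate (no shared area or edge), so areas and boundary lengths simply add and each stays a separate island — boundary = 113.85 mm. So its perimeter = 113.85 mm. Layer 11 is larger (113.85 vs 71.00 mm).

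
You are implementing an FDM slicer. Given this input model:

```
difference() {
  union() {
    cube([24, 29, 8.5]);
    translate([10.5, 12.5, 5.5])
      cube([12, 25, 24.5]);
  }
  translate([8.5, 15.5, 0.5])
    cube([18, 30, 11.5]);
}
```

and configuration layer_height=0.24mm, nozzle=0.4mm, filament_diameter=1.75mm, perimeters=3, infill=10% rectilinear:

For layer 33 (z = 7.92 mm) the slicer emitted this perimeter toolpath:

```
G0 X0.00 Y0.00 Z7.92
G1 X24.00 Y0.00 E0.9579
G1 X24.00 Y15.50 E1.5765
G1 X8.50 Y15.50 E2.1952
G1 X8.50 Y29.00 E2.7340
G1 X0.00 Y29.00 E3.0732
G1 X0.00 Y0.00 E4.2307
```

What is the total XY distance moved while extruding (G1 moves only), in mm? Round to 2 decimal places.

Sum the Euclidean lengths of each G1 segment: total = 106.00 mm.

106.00 mm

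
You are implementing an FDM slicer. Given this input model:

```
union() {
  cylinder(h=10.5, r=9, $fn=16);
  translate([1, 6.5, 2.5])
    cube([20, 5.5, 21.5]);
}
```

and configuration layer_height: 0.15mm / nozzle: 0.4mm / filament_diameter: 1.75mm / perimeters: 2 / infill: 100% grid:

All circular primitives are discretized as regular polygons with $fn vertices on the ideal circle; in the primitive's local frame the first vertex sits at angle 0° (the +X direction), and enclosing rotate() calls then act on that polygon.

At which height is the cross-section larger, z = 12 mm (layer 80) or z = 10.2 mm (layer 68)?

layer 68 (z = 10.2 mm)

Layer 80 (z = 12): the cylinder is absent (z outside [0, 10.5]); the cube at (1, 6.5) (footprint 20×5.5) is included at this height (area 110.00 mm²); Taking the union: only the 20×5.5 cube at (1, 6.5) is present, so the union is just that shape — area = 110.00 mm². So its area = 110.00 mm². Layer 68 (z = 10.2): the r=9 cylinder contributes a regular 16-gon of circumradius 9 (area = (16/2)·9.000²·sin(360°/16) = 247.98 mm²); the 20×5.5 cube at (1, 6.5) contributes its full rectangle (area 110.00 mm²); Combining (union): the regions partially overlap — summed areas 357.98 mm² minus the doubly-counted overlap 7.49 mm² gives 350.48 mm² — area = 350.48 mm². So its area = 350.48 mm². Layer 68 is larger (350.48 vs 110.00 mm²).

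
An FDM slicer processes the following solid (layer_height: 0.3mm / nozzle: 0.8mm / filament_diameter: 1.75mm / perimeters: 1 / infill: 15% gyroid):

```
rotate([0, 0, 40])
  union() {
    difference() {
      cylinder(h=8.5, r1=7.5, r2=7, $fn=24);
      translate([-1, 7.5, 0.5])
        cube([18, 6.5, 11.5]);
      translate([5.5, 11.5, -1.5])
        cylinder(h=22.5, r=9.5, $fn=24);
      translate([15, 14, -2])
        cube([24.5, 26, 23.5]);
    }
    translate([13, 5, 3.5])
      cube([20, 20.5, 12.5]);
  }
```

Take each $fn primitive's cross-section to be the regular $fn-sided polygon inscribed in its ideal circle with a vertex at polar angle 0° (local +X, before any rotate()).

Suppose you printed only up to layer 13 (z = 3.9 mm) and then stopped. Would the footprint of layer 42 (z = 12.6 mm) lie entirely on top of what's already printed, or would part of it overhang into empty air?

Compare the two slices. At z = 3.9: the cone (r1=7.5→r2=7) has section circumradius 7.271 here — a regular 24-gon (area = (24/2)·7.271²·sin(360°/24) = 164.18 mm²); the 18×6.5 cube at (-1, 7.5) contributes its full rectangle (area 117.00 mm²); the r=9.5 cylinder at (5.5, 11.5) contributes a regular 24-gon of circumradius 9.5 (area = (24/2)·9.500²·sin(360°/24) = 280.30 mm²); the cube at (15, 14) is present — its section is the full 24.5×26 rectangle (area 637.00 mm²); Taking the first minus the rest: starting from the cone (164.18 mm²), the 18×6.5 cube at (-1, 7.5) misses the remaining region (no effect); the r=9.5 cylinder at (5.5, 11.5) partially overlaps it — only the 28.52 mm² overlap (of its 280.30 mm²) is removed, clipping the outline; the 24.5×26 cube at (15, 14) misses the remaining region (no effect) — area = 135.66 mm²; the 20×20.5 cube at (13, 5) contributes its full rectangle (area 410.00 mm²); Combining (union): the 2 present regions are separate (no shared area or edge), so areas and boundary lengths simply add and each stays a separate island — area = 545.66 mm²; (rotated 40° about Z; rotation is an isometry so areas/perimeters/island counts are preserved). At z = 12.6: the cone does not reach this height (z outside [0, 8.5]); the cube at (-1, 7.5) does not reach this height (z outside [0.5, 12]); the cylinder at (5.5, 11.5): section is a regular 24-gon, circumradius r=9.5 (area = (24/2)·9.500²·sin(360°/24) = 280.30 mm²); the 24.5×26 cube at (15, 14) contributes its full rectangle (area 637.00 mm²); After the difference (first − rest): the first operand is absent here, so nothing remains; the 20×20.5 cube at (13, 5) contributes its full rectangle (area 410.00 mm²); Taking the union: only the 20×20.5 cube at (13, 5) is present, so the union is just that shape — area = 410.00 mm²; (whole slice rotated 40° about Z — lengths, areas and connectivity unchanged). Checking containment: the cross-section at z = 12.6 is a subset of the cross-section at z = 3.9.

entirely on top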